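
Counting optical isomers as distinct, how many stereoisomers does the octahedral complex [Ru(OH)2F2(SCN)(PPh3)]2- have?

An octahedron has six vertices in three trans pairs; every non-trans pair is cis.
Working through the distinct placements yields 6 geometric isomers: OH trans, F trans; OH cis, F trans; OH cis, F cis (3 arrangements, 2 chiral); OH trans, F cis.
Of these, 2 lack any improper symmetry element and so occur as enantiomeric pairs, giving 6 + 2 = 8 stereoisomers in total.

8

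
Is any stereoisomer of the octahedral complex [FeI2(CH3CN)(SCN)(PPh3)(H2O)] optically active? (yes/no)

yes

In an octahedral complex each vertex has one trans partner and four cis neighbours.
Placing the ligands in turn and identifying arrangements related by rotation or reflection leaves 9 distinct geometric isomers.
Of these, 6 lack any improper symmetry element and so occur as enantiomeric pairs, giving 9 + 6 = 15 stereoisomers in total.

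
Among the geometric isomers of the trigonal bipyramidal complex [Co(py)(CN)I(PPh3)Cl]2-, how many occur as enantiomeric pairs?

10

In a trigonal bipyramid the two axial positions differ from the three equatorial ones.
Exhaustive case analysis gives 10 geometric isomers.
Of these, 10 lack any improper symmetry element and so occur as enantiomeric pairs, giving 10 + 10 = 20 stereoisomers in total.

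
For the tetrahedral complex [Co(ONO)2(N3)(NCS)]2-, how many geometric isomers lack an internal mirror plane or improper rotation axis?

In a tetrahedral complex all four positions are equivalent and every pair of ligands is adjacent — there is no cis/trans distinction.
Only one geometric arrangement is possible.

0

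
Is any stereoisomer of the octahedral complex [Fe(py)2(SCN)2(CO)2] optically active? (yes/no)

yes

In an octahedral complex each vertex has one trans partner and four cis neighbours.
There are 5 geometric isomers: py trans, SCN trans, CO trans; py cis, SCN cis, CO trans; py trans, SCN cis, CO cis; py cis, SCN cis, CO cis (chiral); py cis, SCN trans, CO cis.
One of these lacks any improper symmetry element and so occurs as an enantiomeric pair, giving 5 + 1 = 6 stereoisomers in total.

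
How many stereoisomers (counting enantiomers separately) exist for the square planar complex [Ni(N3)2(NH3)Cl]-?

2

A square has two trans pairs of vertices; adjacent vertices are cis.
There are 2 geometric isomers: N3 cis; N3 trans.
Each arrangement has an internal mirror plane or centre of symmetry, so none is chiral.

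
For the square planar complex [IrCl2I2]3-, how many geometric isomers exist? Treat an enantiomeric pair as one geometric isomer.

In a square planar complex each vertex has one trans partner and two cis neighbours.
There are 2 geometric isomers: Cl cis; Cl trans.

2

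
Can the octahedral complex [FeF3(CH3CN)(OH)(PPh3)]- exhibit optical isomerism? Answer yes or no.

yes

Systematic placement gives 4 geometric isomers: F mer (3 arrangements); F fac (chiral).
One of these lacks any improper symmetry element and so occurs as an enantiomeric pair, giving 4 + 1 = 5 stereoisomers in total.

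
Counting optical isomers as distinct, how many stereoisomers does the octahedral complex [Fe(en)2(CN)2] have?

An octahedron has six vertices in three trans pairs; every non-trans pair is cis.
Each en is bidentate and must span two cis positions.
Working through the distinct placements yields 2 geometric isomers: CN trans; CN cis (chiral).
One of these lacks any improper symmetry element and so occurs as an enantiomeric pair, giving 2 + 1 = 3 stereoisomers in total.

3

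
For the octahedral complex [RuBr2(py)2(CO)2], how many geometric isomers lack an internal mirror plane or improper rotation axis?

1

In an octahedral complex each vertex has one trans partner and four cis neighbours.
There are 5 geometric isomers: Br trans, py trans, CO trans; Br trans, py cis, CO cis; Br cis, py trans, CO cis; Br cis, py cis, CO cis (chiral); Br cis, py cis, CO trans.
One of these lacks any improper symmetry element and so occurs as an enantiomeric pair, giving 5 + 1 = 6 stereoisomers in total.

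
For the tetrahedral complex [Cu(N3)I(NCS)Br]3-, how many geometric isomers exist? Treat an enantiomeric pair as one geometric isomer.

1

Only one geometric arrangement is possible; it has no improper symmetry element, so it exists as a pair of enantiomers (2 stereoisomers).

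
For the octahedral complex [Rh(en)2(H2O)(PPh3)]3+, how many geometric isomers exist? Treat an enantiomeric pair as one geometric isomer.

The six octahedral sites form three mutually perpendicular trans pairs.
Each en is bidentate and must span two cis positions.
There are 2 geometric isomers: H2O and PPh3 mutually trans; H2O and PPh3 mutually cis (chiral).

2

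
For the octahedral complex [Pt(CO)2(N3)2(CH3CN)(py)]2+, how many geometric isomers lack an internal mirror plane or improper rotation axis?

The six octahedral sites form three mutually perpendicular trans pairs.
There are 6 geometric isomers: CO cis, N3 cis (3 arrangements, 2 chiral); CO cis, N3 trans; CO trans, N3 cis; CO trans, N3 trans.
Of these, 2 lack any improper symmetry element and so occur as enantiomeric pairs, giving 6 + 2 = 8 stereoisomers in total.

2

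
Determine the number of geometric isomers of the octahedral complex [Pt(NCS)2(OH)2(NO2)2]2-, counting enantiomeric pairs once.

5

An octahedron has six vertices in three trans pairs; every non-trans pair is cis.
The distinct arrangements are (5 in all): NCS trans, OH trans, NO2 trans; NCS trans, OH cis, NO2 cis; NCS cis, OH trans, NO2 cis; NCS cis, OH cis, NO2 cis (chiral); NCS cis, OH cis, NO2 trans.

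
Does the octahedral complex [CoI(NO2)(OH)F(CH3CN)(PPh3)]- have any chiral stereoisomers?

The six octahedral sites form three mutually perpendicular trans pairs.
Exhaustive case analysis gives 15 geometric isomers.
Of these, 15 lack any improper symmetry element and so occur as enantiomeric pairs, giving 15 + 15 = 30 stereoisomers in total.

yes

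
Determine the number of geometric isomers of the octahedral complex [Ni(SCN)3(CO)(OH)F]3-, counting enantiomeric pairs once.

There are 4 geometric isomers: SCN mer (3 arrangements); SCN fac (chiral).

4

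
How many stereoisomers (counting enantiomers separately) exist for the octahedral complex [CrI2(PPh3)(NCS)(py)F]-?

15

Placing the ligands in turn and identifying arrangements related by rotation or reflection leaves 9 distinct geometric isomers.
Of these, 6 lack any improper symmetry element and so occur as enantiomeric pairs, giving 9 + 6 = 15 stereoisomers in total.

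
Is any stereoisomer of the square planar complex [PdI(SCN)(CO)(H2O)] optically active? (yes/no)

In a square planar complex each vertex has one trans partner and two cis neighbours.
Systematic placement gives 3 geometric isomers: (CO/I trans, H2O/SCN trans); (CO/SCN trans, H2O/I trans); (CO/H2O trans, I/SCN trans).
Each arrangement has an internal mirror plane or centre of symmetry, so none is chiral.

no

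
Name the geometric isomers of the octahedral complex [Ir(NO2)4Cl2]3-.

cis and trans

An octahedron has six vertices in three trans pairs; every non-trans pair is cis.
The distinct arrangements are (2 in all): Cl trans; Cl cis.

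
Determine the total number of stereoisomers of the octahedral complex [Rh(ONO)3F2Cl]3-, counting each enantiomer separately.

In an octahedral complex each vertex has one trans partner and four cis neighbours.
Working through the distinct placements yields 3 geometric isomers: ONO mer, F cis; ONO mer, F trans; ONO fac, F cis.
Each arrangement has an internal mirror plane or centre of symmetry, so none is chiral.

3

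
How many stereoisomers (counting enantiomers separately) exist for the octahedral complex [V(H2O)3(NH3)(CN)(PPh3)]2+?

The six octahedral sites form three mutually perpendicular trans pairs.
Working through the distinct placements yields 4 geometric isomers: H2O mer (3 arrangements); H2O fac (chiral).
One of these lacks any improper symmetry element and so occurs as an enantiomeric pair, giving 4 + 1 = 5 stereoisomers in total.

5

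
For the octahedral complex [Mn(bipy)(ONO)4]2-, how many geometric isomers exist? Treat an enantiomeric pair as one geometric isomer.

Each bipy is bidentate and must span two cis positions.
Only one geometric arrangement is possible.

1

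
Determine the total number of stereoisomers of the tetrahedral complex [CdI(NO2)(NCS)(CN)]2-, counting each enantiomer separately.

2

All four vertices of a tetrahedron are equivalent and mutually adjacent, so cis/trans isomerism cannot arise.
Only one geometric arrangement is possible; it has no improper symmetry element, so it exists as a pair of enantiomers (2 stereoisomers).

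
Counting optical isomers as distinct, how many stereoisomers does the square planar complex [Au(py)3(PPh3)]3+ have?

A square has two trans pairs of vertices; adjacent vertices are cis.
Only one geometric arrangement is possible.

1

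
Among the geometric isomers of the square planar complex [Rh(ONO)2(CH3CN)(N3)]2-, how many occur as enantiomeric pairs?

0

There are 2 geometric isomers: ONO cis; ONO trans.
Each arrangement has an internal mirror plane or centre of symmetry, so none is chiral.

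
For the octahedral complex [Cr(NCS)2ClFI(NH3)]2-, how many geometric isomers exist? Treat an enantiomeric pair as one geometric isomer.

In an octahedral complex each vertex has one trans partner and four cis neighbours.
Systematic enumeration (placing each ligand type in turn and discarding arrangements equivalent by rotation or reflection) gives 9 geometric isomers.

9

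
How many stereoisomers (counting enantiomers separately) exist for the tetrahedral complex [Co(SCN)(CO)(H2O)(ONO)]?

In a tetrahedral complex all four positions are equivalent and every pair of ligands is adjacent — there is no cis/trans distinction.
Only one geometric arrangement is possible; it has no improper symmetry element, so it exists as a pair of enantiomers (2 stereoisomers).

2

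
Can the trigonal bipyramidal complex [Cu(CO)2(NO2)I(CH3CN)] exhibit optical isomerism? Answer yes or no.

A trigonal bipyramid has two axial and three equatorial sites, which are chemically inequivalent.
Placing the ligands in turn and identifying arrangements related by rotation or reflection leaves 7 distinct geometric isomers.
Of these, 3 lack any improper symmetry element and so occur as enantiomeric pairs, giving 7 + 3 = 10 stereoisomers in total.

yes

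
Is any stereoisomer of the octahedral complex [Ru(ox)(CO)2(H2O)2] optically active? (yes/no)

yes

In an octahedral complex each vertex has one trans partner and four cis neighbours.
Each ox is bidentate and must span two cis positions.
There are 3 geometric isomers: CO trans, H2O cis; CO cis, H2O cis (chiral); CO cis, H2O trans.
One of these lacks any improper symmetry element and so occurs as an enantiomeric pair, giving 3 + 1 = 4 stereoisomers in total.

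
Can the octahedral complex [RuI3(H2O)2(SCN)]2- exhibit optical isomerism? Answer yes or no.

In an octahedral complex each vertex has one trans partner and four cis neighbours.
Working through the distinct placements yields 3 geometric isomers: I mer, H2O trans; I fac, H2O cis; I mer, H2O cis.
Each arrangement has an internal mirror plane or centre of symmetry, so none is chiral.

no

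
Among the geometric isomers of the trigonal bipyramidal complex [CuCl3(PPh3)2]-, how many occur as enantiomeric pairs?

Working through the distinct placements yields 3 geometric isomers: PPh3 both equatorial; PPh3 one axial, one equatorial; PPh3 both axial.
Each arrangement has an internal mirror plane or centre of symmetry, so none is chiral.

0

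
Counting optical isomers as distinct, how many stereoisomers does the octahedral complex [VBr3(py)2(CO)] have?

There are 3 geometric isomers: Br mer, py trans; Br mer, py cis; Br fac, py cis.
Each arrangement has an internal mirror plane or centre of symmetry, so none is chiral.

3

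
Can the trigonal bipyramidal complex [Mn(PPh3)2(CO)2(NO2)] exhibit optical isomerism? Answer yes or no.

yes

A trigonal bipyramid has two axial and three equatorial sites, which are chemically inequivalent.
Exhaustive case analysis gives 5 geometric isomers.
One of these lacks any improper symmetry element and so occurs as an enantiomeric pair, giving 5 + 1 = 6 stereoisomers in total.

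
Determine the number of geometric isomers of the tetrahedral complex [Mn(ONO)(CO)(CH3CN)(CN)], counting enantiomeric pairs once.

In a tetrahedral complex all four positions are equivalent and every pair of ligands is adjacent — there is no cis/trans distinction.
Only one geometric arrangement is possible; it has no improper symmetry element, so it exists as a pair of enantiomers (2 stereoisomers).

1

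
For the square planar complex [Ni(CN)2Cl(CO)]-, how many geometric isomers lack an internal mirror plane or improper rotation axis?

0

In a square planar complex each vertex has one trans partner and two cis neighbours.
There are 2 geometric isomers: CN cis; CN trans.
Each arrangement has an internal mirror plane or centre of symmetry, so none is chiral.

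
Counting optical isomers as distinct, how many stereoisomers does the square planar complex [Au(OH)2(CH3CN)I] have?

2

Working through the distinct placements yields 2 geometric isomers: OH cis; OH trans.
Each arrangement has an internal mirror plane or centre of symmetry, so none is chiral.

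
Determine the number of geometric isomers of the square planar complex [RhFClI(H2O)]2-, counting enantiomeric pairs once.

A square has two trans pairs of vertices; adjacent vertices are cis.
Systematic placement gives 3 geometric isomers: (Cl/H2O trans, F/I trans); (Cl/I trans, F/H2O trans); (Cl/F trans, H2O/I trans).

3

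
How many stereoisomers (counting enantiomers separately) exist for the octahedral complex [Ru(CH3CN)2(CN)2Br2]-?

In an octahedral complex each vertex has one trans partner and four cis neighbours.
Systematic placement gives 5 geometric isomers: CH3CN trans, CN trans, Br trans; CH3CN cis, CN cis, Br trans; CH3CN cis, CN trans, Br cis; CH3CN cis, CN cis, Br cis (chiral); CH3CN trans, CN cis, Br cis.
One of these lacks any improper symmetry element and so occurs as an enantiomeric pair, giving 5 + 1 = 6 stereoisomers in total.

6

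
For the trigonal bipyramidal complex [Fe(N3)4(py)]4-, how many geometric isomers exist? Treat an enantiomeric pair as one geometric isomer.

In a trigonal bipyramid the two axial positions differ from the three equatorial ones.
There are 2 geometric isomers: py equatorial; py axial.

2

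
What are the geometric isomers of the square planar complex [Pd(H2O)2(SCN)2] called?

cis and trans

There are 2 geometric isomers: H2O cis; H2O trans.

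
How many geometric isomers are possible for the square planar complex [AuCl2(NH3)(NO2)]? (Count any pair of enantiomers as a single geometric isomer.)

A square has two trans pairs of vertices; adjacent vertices are cis.
The distinct arrangements are (2 in all): Cl cis; Cl trans.

2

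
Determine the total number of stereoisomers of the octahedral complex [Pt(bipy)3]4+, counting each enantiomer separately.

2

Each bipy is bidentate and must span two cis positions.
Only one geometric arrangement is possible; it has no improper symmetry element, so it exists as a pair of enantiomers (2 stereoisomers).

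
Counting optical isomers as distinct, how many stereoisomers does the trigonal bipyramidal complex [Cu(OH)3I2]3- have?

3

A trigonal bipyramid has two axial and three equatorial sites, which are chemically inequivalent.
Working through the distinct placements yields 3 geometric isomers: I both axial; I one axial, one equatorial; I both equatorial.
Each arrangement has an internal mirror plane or centre of symmetry, so none is chiral.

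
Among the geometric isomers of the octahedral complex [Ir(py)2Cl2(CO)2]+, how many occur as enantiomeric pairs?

In an octahedral complex each vertex has one trans partner and four cis neighbours.
There are 5 geometric isomers: py trans, Cl trans, CO trans; py cis, Cl cis, CO trans; py trans, Cl cis, CO cis; py cis, Cl cis, CO cis (chiral); py cis, Cl trans, CO cis.
One of these lacks any improper symmetry element and so occurs as an enantiomeric pair, giving 5 + 1 = 6 stereoisomers in total.

1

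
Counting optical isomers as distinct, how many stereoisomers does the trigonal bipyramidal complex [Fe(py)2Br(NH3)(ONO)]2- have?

10

A trigonal bipyramid has two axial and three equatorial sites, which are chemically inequivalent.
Placing the ligands in turn and identifying arrangements related by rotation or reflection leaves 7 distinct geometric isomers.
Of these, 3 lack any improper symmetry element and so occur as enantiomeric pairs, giving 7 + 3 = 10 stereoisomers in total.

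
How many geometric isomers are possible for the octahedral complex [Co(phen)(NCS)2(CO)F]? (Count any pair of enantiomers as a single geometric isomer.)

In an octahedral complex each vertex has one trans partner and four cis neighbours.
Each phen is bidentate and must span two cis positions.
Systematic placement gives 4 geometric isomers: NCS cis (3 arrangements, 2 chiral); NCS trans.

4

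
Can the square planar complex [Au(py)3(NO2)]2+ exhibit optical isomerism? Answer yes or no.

no

Only one geometric arrangement is possible.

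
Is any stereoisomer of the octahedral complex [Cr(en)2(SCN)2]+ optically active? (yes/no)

An octahedron has six vertices in three trans pairs; every non-trans pair is cis.
Each en is bidentate and must span two cis positions.
There are 2 geometric isomers: SCN trans; SCN cis (chiral).
One of these lacks any improper symmetry element and so occurs as an enantiomeric pair, giving 2 + 1 = 3 stereoisomers in total.

yes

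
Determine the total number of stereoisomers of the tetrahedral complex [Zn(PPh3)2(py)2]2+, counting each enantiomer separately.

1

All four vertices of a tetrahedron are equivalent and mutually adjacent, so cis/trans isomerism cannot arise.
Only one geometric arrangement is possible.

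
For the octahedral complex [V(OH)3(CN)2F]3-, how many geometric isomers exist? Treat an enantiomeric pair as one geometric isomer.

3

In an octahedral complex each vertex has one trans partner and four cis neighbours.
Working through the distinct placements yields 3 geometric isomers: OH mer, CN trans; OH mer, CN cis; OH fac, CN cis.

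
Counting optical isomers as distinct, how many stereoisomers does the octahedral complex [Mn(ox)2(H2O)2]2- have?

An octahedron has six vertices in three trans pairs; every non-trans pair is cis.
Each ox is bidentate and must span two cis positions.
There are 2 geometric isomers: H2O trans; H2O cis (chiral).
One of these lacks any improper symmetry element and so occurs as an enantiomeric pair, giving 2 + 1 = 3 stereoisomers in total.

3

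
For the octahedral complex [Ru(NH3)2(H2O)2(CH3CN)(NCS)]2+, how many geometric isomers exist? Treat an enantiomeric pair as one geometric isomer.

The six octahedral sites form three mutually perpendicular trans pairs.
The distinct arrangements are (6 in all): NH3 trans, H2O cis; NH3 cis, H2O cis (3 arrangements, 2 chiral); NH3 trans, H2O trans; NH3 cis, H2O trans.

6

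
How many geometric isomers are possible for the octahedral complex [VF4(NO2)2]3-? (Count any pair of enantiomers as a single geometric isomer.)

2

In an octahedral complex each vertex has one trans partner and four cis neighbours.
The distinct arrangements are (2 in all): NO2 trans; NO2 cis.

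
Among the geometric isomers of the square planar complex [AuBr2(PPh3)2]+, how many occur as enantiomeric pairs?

0

There are 2 geometric isomers: Br cis; Br trans.
Each arrangement has an internal mirror plane or centre of symmetry, so none is chiral.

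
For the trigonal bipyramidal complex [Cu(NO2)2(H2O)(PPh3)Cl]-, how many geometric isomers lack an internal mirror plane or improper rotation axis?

3

In a trigonal bipyramid the two axial positions differ from the three equatorial ones.
Exhaustive case analysis gives 7 geometric isomers.
Of these, 3 lack any improper symmetry element and so occur as enantiomeric pairs, giving 7 + 3 = 10 stereoisomers in total.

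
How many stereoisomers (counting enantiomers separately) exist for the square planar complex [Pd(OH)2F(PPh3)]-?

2

The distinct arrangements are (2 in all): OH cis; OH trans.
Each arrangement has an internal mirror plane or centre of symmetry, so none is chiral.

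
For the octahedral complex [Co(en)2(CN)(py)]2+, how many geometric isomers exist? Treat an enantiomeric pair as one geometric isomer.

Each en is bidentate and must span two cis positions.
The distinct arrangements are (2 in all): CN and py mutually cis (chiral); CN and py mutually trans.

2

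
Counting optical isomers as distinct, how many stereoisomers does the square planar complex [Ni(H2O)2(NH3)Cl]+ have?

Working through the distinct placements yields 2 geometric isomers: H2O cis; H2O trans.
Each arrangement has an internal mirror plane or centre of symmetry, so none is chiral.

2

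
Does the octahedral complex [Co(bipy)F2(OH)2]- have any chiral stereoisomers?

In an octahedral complex each vertex has one trans partner and four cis neighbours.
Each bipy is bidentate and must span two cis positions.
There are 3 geometric isomers: F trans, OH cis; F cis, OH cis (chiral); F cis, OH trans.
One of these lacks any improper symmetry element and so occurs as an enantiomeric pair, giving 3 + 1 = 4 stereoisomers in total.

yes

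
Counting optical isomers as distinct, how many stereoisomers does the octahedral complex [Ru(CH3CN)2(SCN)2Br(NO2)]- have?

8

The six octahedral sites form three mutually perpendicular trans pairs.
Working through the distinct placements yields 6 geometric isomers: CH3CN cis, SCN trans; CH3CN cis, SCN cis (3 arrangements, 2 chiral); CH3CN trans, SCN trans; CH3CN trans, SCN cis.
Of these, 2 lack any improper symmetry element and so occur as enantiomeric pairs, giving 6 + 2 = 8 stereoisomers in total.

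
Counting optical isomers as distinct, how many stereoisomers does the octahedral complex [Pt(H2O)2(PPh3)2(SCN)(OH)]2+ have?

There are 6 geometric isomers: H2O trans, PPh3 cis; H2O trans, PPh3 trans; H2O cis, PPh3 cis (3 arrangements, 2 chiral); H2O cis, PPh3 trans.
Of these, 2 lack any improper symmetry element and so occur as enantiomeric pairs, giving 6 + 2 = 8 stereoisomers in total.

8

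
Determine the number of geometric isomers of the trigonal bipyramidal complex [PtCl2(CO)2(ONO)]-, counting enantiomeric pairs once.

In a trigonal bipyramid the two axial positions differ from the three equatorial ones.
Placing the ligands in turn and identifying arrangements related by rotation or reflection leaves 5 distinct geometric isomers.

5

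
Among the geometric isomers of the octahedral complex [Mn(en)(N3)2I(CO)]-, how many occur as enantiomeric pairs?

2

An octahedron has six vertices in three trans pairs; every non-trans pair is cis.
Each en is bidentate and must span two cis positions.
There are 4 geometric isomers: N3 cis (3 arrangements, 2 chiral); N3 trans.
Of these, 2 lack any improper symmetry element and so occur as enantiomeric pairs, giving 4 + 2 = 6 stereoisomers in total.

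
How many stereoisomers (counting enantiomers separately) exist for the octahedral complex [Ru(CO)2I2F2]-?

6

Working through the distinct placements yields 5 geometric isomers: CO trans, I trans, F trans; CO trans, I cis, F cis; CO cis, I trans, F cis; CO cis, I cis, F cis (chiral); CO cis, I cis, F trans.
One of these lacks any improper symmetry element and so occurs as an enantiomeric pair, giving 5 + 1 = 6 stereoisomers in total.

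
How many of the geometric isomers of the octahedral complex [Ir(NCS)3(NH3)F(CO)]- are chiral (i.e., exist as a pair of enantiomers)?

An octahedron has six vertices in three trans pairs; every non-trans pair is cis.
The distinct arrangements are (4 in all): NCS mer (3 arrangements); NCS fac (chiral).
One of these lacks any improper symmetry element and so occurs as an enantiomeric pair, giving 4 + 1 = 5 stereoisomers in total.

1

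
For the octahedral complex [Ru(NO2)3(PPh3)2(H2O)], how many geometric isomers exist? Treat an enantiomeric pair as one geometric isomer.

An octahedron has six vertices in three trans pairs; every non-trans pair is cis.
Systematic placement gives 3 geometric isomers: NO2 mer, PPh3 trans; NO2 fac, PPh3 cis; NO2 mer, PPh3 cis.

3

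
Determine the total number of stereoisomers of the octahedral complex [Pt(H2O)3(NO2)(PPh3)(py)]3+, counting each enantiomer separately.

In an octahedral complex each vertex has one trans partner and four cis neighbours.
There are 4 geometric isomers: H2O mer (3 arrangements); H2O fac (chiral).
One of these lacks any improper symmetry element and so occurs as an enantiomeric pair, giving 4 + 1 = 5 stereoisomers in total.

5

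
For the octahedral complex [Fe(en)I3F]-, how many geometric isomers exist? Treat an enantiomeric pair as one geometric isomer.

2

In an octahedral complex each vertex has one trans partner and four cis neighbours.
Each en is bidentate and must span two cis positions.
Working through the distinct placements yields 2 geometric isomers: I fac; I mer.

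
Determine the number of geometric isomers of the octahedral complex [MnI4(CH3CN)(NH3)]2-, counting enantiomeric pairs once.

In an octahedral complex each vertex has one trans partner and four cis neighbours.
Systematic placement gives 2 geometric isomers: CH3CN and NH3 mutually cis; CH3CN and NH3 mutually trans.

2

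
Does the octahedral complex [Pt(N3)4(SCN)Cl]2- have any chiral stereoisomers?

An octahedron has six vertices in three trans pairs; every non-trans pair is cis.
There are 2 geometric isomers: SCN and Cl mutually cis; SCN and Cl mutually trans.
Each arrangement has an internal mirror plane or centre of symmetry, so none is chiral.

no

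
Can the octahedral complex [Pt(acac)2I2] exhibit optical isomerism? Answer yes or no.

Each acac is bidentate and must span two cis positions.
Systematic placement gives 2 geometric isomers: I trans; I cis (chiral).
One of these lacks any improper symmetry element and so occurs as an enantiomeric pair, giving 2 + 1 = 3 stereoisomers in total.

yes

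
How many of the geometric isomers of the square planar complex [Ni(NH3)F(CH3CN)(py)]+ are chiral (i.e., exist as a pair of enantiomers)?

Systematic placement gives 3 geometric isomers: (CH3CN/NH3 trans, F/py trans); (CH3CN/py trans, F/NH3 trans); (CH3CN/F trans, NH3/py trans).
Each arrangement has an internal mirror plane or centre of symmetry, so none is chiral.

0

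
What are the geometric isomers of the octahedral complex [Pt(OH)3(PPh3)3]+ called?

fac and mer

The six octahedral sites form three mutually perpendicular trans pairs.
The distinct arrangements are (2 in all): OH mer; OH fac.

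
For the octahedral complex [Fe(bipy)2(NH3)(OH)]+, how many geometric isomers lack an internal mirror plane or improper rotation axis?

1

The six octahedral sites form three mutually perpendicular trans pairs.
Each bipy is bidentate and must span two cis positions.
Working through the distinct placements yields 2 geometric isomers: NH3 and OH mutually trans; NH3 and OH mutually cis (chiral).
One of these lacks any improper symmetry element and so occurs as an enantiomeric pair, giving 2 + 1 = 3 stereoisomers in total.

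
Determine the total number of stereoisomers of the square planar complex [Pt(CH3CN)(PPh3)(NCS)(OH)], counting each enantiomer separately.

In a square planar complex each vertex has one trans partner and two cis neighbours.
Working through the distinct placements yields 3 geometric isomers: (CH3CN/OH trans, NCS/PPh3 trans); (CH3CN/PPh3 trans, NCS/OH trans); (CH3CN/NCS trans, OH/PPh3 trans).
Each arrangement has an internal mirror plane or centre of symmetry, so none is chiral.

3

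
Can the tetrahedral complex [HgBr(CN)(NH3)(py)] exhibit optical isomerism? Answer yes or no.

All four vertices of a tetrahedron are equivalent and mutually adjacent, so cis/trans isomerism cannot arise.
Only one geometric arrangement is possible; it has no improper symmetry element, so it exists as a pair of enantiomers (2 stereoisomers).

yes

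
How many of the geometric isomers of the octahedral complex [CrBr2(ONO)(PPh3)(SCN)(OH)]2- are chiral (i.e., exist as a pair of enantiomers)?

An octahedron has six vertices in three trans pairs; every non-trans pair is cis.
Placing the ligands in turn and identifying arrangements related by rotation or reflection leaves 9 distinct geometric isomers.
Of these, 6 lack any improper symmetry element and so occur as enantiomeric pairs, giving 9 + 6 = 15 stereoisomers in total.

6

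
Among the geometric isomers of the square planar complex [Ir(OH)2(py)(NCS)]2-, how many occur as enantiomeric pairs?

A square has two trans pairs of vertices; adjacent vertices are cis.
The distinct arrangements are (2 in all): OH cis; OH trans.
Each arrangement has an internal mirror plane or centre of symmetry, so none is chiral.

0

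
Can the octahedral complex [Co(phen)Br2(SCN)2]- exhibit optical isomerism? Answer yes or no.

yes

The six octahedral sites form three mutually perpendicular trans pairs.
Each phen is bidentate and must span two cis positions.
Working through the distinct placements yields 3 geometric isomers: Br trans, SCN cis; Br cis, SCN cis (chiral); Br cis, SCN trans.
One of these lacks any improper symmetry element and so occurs as an enantiomeric pair, giving 3 + 1 = 4 stereoisomers in total.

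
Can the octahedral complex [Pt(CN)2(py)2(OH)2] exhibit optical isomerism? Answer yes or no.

An octahedron has six vertices in three trans pairs; every non-trans pair is cis.
Working through the distinct placements yields 5 geometric isomers: CN trans, py trans, OH trans; CN trans, py cis, OH cis; CN cis, py trans, OH cis; CN cis, py cis, OH cis (chiral); CN cis, py cis, OH trans.
One of these lacks any improper symmetry element and so occurs as an enantiomeric pair, giving 5 + 1 = 6 stereoisomers in total.

yes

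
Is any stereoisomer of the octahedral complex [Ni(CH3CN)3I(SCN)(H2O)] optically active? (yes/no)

yes

An octahedron has six vertices in three trans pairs; every non-trans pair is cis.
Systematic placement gives 4 geometric isomers: CH3CN mer (3 arrangements); CH3CN fac (chiral).
One of these lacks any improper symmetry element and so occurs as an enantiomeric pair, giving 4 + 1 = 5 stereoisomers in total.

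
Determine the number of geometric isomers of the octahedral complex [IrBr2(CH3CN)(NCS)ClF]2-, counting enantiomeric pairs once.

9

The six octahedral sites form three mutually perpendicular trans pairs.
Placing the ligands in turn and identifying arrangements related by rotation or reflection leaves 9 distinct geometric isomers.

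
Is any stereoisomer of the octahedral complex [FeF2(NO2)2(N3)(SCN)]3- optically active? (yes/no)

yes

In an octahedral complex each vertex has one trans partner and four cis neighbours.
Working through the distinct placements yields 6 geometric isomers: F trans, NO2 cis; F trans, NO2 trans; F cis, NO2 cis (3 arrangements, 2 chiral); F cis, NO2 trans.
Of these, 2 lack any improper symmetry element and so occur as enantiomeric pairs, giving 6 + 2 = 8 stereoisomers in total.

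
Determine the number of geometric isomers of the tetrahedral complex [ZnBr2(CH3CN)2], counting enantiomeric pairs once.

All four vertices of a tetrahedron are equivalent and mutually adjacent, so cis/trans isomerism cannot arise.
Only one geometric arrangement is possible.

1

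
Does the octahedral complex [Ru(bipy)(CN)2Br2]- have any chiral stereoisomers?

yes

Each bipy is bidentate and must span two cis positions.
Systematic placement gives 3 geometric isomers: CN cis, Br trans; CN cis, Br cis (chiral); CN trans, Br cis.
One of these lacks any improper symmetry element and so occurs as an enantiomeric pair, giving 3 + 1 = 4 stereoisomers in total.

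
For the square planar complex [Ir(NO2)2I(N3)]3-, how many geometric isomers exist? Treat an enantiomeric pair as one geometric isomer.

In a square planar complex each vertex has one trans partner and two cis neighbours.
Working through the distinct placements yields 2 geometric isomers: NO2 cis; NO2 trans.

2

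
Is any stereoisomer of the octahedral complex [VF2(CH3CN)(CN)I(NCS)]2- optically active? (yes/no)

In an octahedral complex each vertex has one trans partner and four cis neighbours.
Systematic enumeration (placing each ligand type in turn and discarding arrangements equivalent by rotation or reflection) gives 9 geometric isomers.
Of these, 6 lack any improper symmetry element and so occur as enantiomeric pairs, giving 9 + 6 = 15 stereoisomers in total.

yes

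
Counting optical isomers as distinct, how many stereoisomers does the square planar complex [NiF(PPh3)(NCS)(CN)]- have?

In a square planar complex each vertex has one trans partner and two cis neighbours.
Systematic placement gives 3 geometric isomers: (CN/NCS trans, F/PPh3 trans); (CN/PPh3 trans, F/NCS trans); (CN/F trans, NCS/PPh3 trans).
Each arrangement has an internal mirror plane or centre of symmetry, so none is chiral.

3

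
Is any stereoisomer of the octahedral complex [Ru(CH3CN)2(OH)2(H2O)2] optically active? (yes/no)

In an octahedral complex each vertex has one trans partner and four cis neighbours.
Systematic placement gives 5 geometric isomers: CH3CN trans, OH trans, H2O trans; CH3CN trans, OH cis, H2O cis; CH3CN cis, OH trans, H2O cis; CH3CN cis, OH cis, H2O cis (chiral); CH3CN cis, OH cis, H2O trans.
One of these lacks any improper symmetry element and so occurs as an enantiomeric pair, giving 5 + 1 = 6 stereoisomers in total.

yes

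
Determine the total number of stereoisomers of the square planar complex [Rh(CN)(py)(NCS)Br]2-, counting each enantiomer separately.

In a square planar complex each vertex has one trans partner and two cis neighbours.
Working through the distinct placements yields 3 geometric isomers: (Br/NCS trans, CN/py trans); (Br/py trans, CN/NCS trans); (Br/CN trans, NCS/py trans).
Each arrangement has an internal mirror plane or centre of symmetry, so none is chiral.

3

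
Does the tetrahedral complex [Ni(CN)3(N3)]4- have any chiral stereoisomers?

no

All four vertices of a tetrahedron are equivalent and mutually adjacent, so cis/trans isomerism cannot arise.
Only one geometric arrangement is possible.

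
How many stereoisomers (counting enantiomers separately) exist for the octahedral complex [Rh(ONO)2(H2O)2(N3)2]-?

The distinct arrangements are (5 in all): ONO trans, H2O trans, N3 trans; ONO cis, H2O trans, N3 cis; ONO trans, H2O cis, N3 cis; ONO cis, H2O cis, N3 cis (chiral); ONO cis, H2O cis, N3 trans.
One of these lacks any improper symmetry element and so occurs as an enantiomeric pair, giving 5 + 1 = 6 stereoisomers in total.

6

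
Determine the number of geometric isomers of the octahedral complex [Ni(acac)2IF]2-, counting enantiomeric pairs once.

2

Each acac is bidentate and must span two cis positions.
Working through the distinct placements yields 2 geometric isomers: I and F mutually trans; I and F mutually cis (chiral).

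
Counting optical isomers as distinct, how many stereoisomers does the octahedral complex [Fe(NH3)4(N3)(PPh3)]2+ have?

Working through the distinct placements yields 2 geometric isomers: N3 and PPh3 mutually cis; N3 and PPh3 mutually trans.
Each arrangement has an internal mirror plane or centre of symmetry, so none is chiral.

2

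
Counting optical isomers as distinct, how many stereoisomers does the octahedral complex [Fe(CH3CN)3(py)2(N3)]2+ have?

3

An octahedron has six vertices in three trans pairs; every non-trans pair is cis.
Working through the distinct placements yields 3 geometric isomers: CH3CN mer, py trans; CH3CN mer, py cis; CH3CN fac, py cis.
Each arrangement has an internal mirror plane or centre of symmetry, so none is chiral.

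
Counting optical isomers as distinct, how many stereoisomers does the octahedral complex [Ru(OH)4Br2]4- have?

The distinct arrangements are (2 in all): Br trans; Br cis.
Each arrangement has an internal mirror plane or centre of symmetry, so none is chiral.

2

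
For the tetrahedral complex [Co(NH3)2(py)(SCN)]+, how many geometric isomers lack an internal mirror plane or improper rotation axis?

All four vertices of a tetrahedron are equivalent and mutually adjacent, so cis/trans isomerism cannot arise.
Only one geometric arrangement is possible.

0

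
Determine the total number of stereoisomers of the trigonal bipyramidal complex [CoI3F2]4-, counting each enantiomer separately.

Working through the distinct placements yields 3 geometric isomers: F both axial; F one axial, one equatorial; F both equatorial.
Each arrangement has an internal mirror plane or centre of symmetry, so none is chiral.

3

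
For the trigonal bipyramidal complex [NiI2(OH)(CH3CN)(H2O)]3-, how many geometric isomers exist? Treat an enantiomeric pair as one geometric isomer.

7

A trigonal bipyramid has two axial and three equatorial sites, which are chemically inequivalent.
Exhaustive case analysis gives 7 geometric isomers.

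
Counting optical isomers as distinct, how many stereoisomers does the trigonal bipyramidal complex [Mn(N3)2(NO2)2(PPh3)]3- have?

Systematic enumeration (placing each ligand type in turn and discarding arrangements equivalent by rotation or reflection) gives 5 geometric isomers.
One of these lacks any improper symmetry element and so occurs as an enantiomeric pair, giving 5 + 1 = 6 stereoisomers in total.

6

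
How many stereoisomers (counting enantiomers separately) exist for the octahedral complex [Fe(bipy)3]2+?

Each bipy is bidentate and must span two cis positions.
Only one geometric arrangement is possible; it has no improper symmetry element, so it exists as a pair of enantiomers (2 stereoisomers).

2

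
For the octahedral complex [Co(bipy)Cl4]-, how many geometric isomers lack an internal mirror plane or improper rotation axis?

0

An octahedron has six vertices in three trans pairs; every non-trans pair is cis.
Each bipy is bidentate and must span two cis positions.
Only one geometric arrangement is possible.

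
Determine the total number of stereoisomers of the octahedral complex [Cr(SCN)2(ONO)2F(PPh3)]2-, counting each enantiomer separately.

8

The six octahedral sites form three mutually perpendicular trans pairs.
Systematic placement gives 6 geometric isomers: SCN trans, ONO cis; SCN cis, ONO cis (3 arrangements, 2 chiral); SCN trans, ONO trans; SCN cis, ONO trans.
Of these, 2 lack any improper symmetry element and so occur as enantiomeric pairs, giving 6 + 2 = 8 stereoisomers in total.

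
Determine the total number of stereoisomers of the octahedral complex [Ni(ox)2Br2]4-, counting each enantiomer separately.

The six octahedral sites form three mutually perpendicular trans pairs.
Each ox is bidentate and must span two cis positions.
There are 2 geometric isomers: Br trans; Br cis (chiral).
One of these lacks any improper symmetry element and so occurs as an enantiomeric pair, giving 2 + 1 = 3 stereoisomers in total.

3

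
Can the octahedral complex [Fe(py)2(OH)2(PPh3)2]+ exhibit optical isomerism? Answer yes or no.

An octahedron has six vertices in three trans pairs; every non-trans pair is cis.
There are 5 geometric isomers: py trans, OH trans, PPh3 trans; py cis, OH trans, PPh3 cis; py trans, OH cis, PPh3 cis; py cis, OH cis, PPh3 cis (chiral); py cis, OH cis, PPh3 trans.
One of these lacks any improper symmetry element and so occurs as an enantiomeric pair, giving 5 + 1 = 6 stereoisomers in total.

yes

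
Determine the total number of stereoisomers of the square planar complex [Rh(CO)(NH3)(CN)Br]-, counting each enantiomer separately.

Systematic placement gives 3 geometric isomers: (Br/CO trans, CN/NH3 trans); (Br/NH3 trans, CN/CO trans); (Br/CN trans, CO/NH3 trans).
Each arrangement has an internal mirror plane or centre of symmetry, so none is chiral.

3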